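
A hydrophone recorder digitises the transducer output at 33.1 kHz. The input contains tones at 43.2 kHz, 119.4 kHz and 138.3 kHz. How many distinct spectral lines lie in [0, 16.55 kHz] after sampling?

3

fs/2 = 16.55 kHz.
43.2 kHz mod fs = 10.1 kHz.
10.1 kHz ≤ fs/2 = 16.55 kHz, appears at 10.1 kHz.
119.4 kHz mod fs = 20.1 kHz.
20.1 kHz > fs/2 = 16.55 kHz, folds to fs − 20.1 kHz = 13 kHz.
138.3 kHz mod fs = 5.9 kHz.
5.9 kHz ≤ fs/2 = 16.55 kHz, appears at 5.9 kHz.
Distinct values: {5.9 kHz, 10.1 kHz, 13 kHz} → 3.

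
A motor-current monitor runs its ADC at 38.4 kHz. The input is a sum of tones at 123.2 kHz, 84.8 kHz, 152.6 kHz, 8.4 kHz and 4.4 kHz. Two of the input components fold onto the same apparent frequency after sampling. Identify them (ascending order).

fs/2 = 19.2 kHz.
123.2 kHz mod fs = 8 kHz.
8 kHz ≤ fs/2 = 19.2 kHz, appears at 8 kHz.
84.8 kHz mod fs = 8 kHz.
8 kHz ≤ fs/2 = 19.2 kHz, appears at 8 kHz.
152.6 kHz mod fs = 37.4 kHz.
37.4 kHz > fs/2 = 19.2 kHz, folds to fs − 37.4 kHz = 1 kHz.
8.4 kHz ≤ fs/2 = 19.2 kHz, passes unchanged.
4.4 kHz ≤ fs/2 = 19.2 kHz, passes unchanged.
84.8 kHz and 123.2 kHz both map to 8 kHz.

84.8 kHz, 123.2 kHz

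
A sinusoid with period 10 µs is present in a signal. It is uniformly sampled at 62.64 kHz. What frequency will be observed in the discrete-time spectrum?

25.28 kHz

T = 10 µs → f = 1/T = 100 kHz.
100 kHz mod fs = 37.36 kHz.
37.36 kHz > fs/2 = 31.32 kHz, folds to fs − 37.36 kHz = 25.28 kHz.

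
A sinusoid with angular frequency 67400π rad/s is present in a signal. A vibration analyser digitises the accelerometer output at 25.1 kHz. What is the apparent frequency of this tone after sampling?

ω = 67400π rad/s → f = ω/(2π) = 33700 Hz = 33.7 kHz.
33.7 kHz mod fs = 8.6 kHz.
8.6 kHz ≤ fs/2 = 12.55 kHz, appears at 8.6 kHz.

8.6 kHz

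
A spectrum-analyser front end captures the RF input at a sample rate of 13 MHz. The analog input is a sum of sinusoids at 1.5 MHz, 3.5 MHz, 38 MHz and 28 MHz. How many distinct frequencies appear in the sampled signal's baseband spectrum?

4

fs/2 = 6.5 MHz.
1.5 MHz ≤ fs/2 = 6.5 MHz, passes unchanged.
3.5 MHz ≤ fs/2 = 6.5 MHz, passes unchanged.
38 MHz mod fs = 12 MHz.
12 MHz > fs/2 = 6.5 MHz, folds to fs − 12 MHz = 1 MHz.
28 MHz mod fs = 2 MHz.
2 MHz ≤ fs/2 = 6.5 MHz, appears at 2 MHz.
Distinct values: {1 MHz, 1.5 MHz, 2 MHz, 3.5 MHz} → 4.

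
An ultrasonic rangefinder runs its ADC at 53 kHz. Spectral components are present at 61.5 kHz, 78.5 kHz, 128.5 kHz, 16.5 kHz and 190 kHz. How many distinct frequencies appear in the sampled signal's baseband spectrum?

5

fs/2 = 26.5 kHz.
61.5 kHz mod fs = 8.5 kHz.
8.5 kHz ≤ fs/2 = 26.5 kHz, appears at 8.5 kHz.
78.5 kHz mod fs = 25.5 kHz.
25.5 kHz ≤ fs/2 = 26.5 kHz, appears at 25.5 kHz.
128.5 kHz mod fs = 22.5 kHz.
22.5 kHz ≤ fs/2 = 26.5 kHz, appears at 22.5 kHz.
16.5 kHz ≤ fs/2 = 26.5 kHz, passes unchanged.
190 kHz mod fs = 31 kHz.
31 kHz > fs/2 = 26.5 kHz, folds to fs − 31 kHz = 22 kHz.
Distinct values: {8.5 kHz, 16.5 kHz, 22 kHz, 22.5 kHz, 25.5 kHz} → 5.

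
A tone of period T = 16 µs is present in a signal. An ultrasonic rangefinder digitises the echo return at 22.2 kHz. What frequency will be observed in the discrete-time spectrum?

4.1 kHz

T = 16 µs → f = 1/T = 62.5 kHz.
62.5 kHz mod fs = 18.1 kHz.
18.1 kHz > fs/2 = 11.1 kHz, folds to fs − 18.1 kHz = 4.1 kHz.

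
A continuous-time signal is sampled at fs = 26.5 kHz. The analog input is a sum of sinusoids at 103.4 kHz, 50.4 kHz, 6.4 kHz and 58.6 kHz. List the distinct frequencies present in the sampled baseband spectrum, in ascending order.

fs/2 = 13.25 kHz.
103.4 kHz mod fs = 23.9 kHz.
23.9 kHz > fs/2 = 13.25 kHz, folds to fs − 23.9 kHz = 2.6 kHz.
50.4 kHz mod fs = 23.9 kHz.
23.9 kHz > fs/2 = 13.25 kHz, folds to fs − 23.9 kHz = 2.6 kHz.
6.4 kHz ≤ fs/2 = 13.25 kHz, passes unchanged.
58.6 kHz mod fs = 5.6 kHz.
5.6 kHz ≤ fs/2 = 13.25 kHz, appears at 5.6 kHz.
Distinct values: {2.6 kHz, 5.6 kHz, 6.4 kHz}.

2.6 kHz, 5.6 kHz, 6.4 kHz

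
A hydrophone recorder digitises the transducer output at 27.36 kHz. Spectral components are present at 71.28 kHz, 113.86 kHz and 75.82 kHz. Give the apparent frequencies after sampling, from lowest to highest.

fs/2 = 13.68 kHz.
71.28 kHz mod fs = 16.56 kHz.
16.56 kHz > fs/2 = 13.68 kHz, folds to fs − 16.56 kHz = 10.8 kHz.
113.86 kHz mod fs = 4.42 kHz.
4.42 kHz ≤ fs/2 = 13.68 kHz, appears at 4.42 kHz.
75.82 kHz mod fs = 21.1 kHz.
21.1 kHz > fs/2 = 13.68 kHz, folds to fs − 21.1 kHz = 6.26 kHz.
Distinct values: {4.42 kHz, 6.26 kHz, 10.8 kHz}.

4.42 kHz, 6.26 kHz, 10.8 kHz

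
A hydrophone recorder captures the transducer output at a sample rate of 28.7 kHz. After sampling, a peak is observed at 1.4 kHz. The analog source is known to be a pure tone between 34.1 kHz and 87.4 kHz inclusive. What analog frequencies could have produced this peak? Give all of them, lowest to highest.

56 kHz, 58.8 kHz, 84.7 kHz

Frequencies that alias to 1.4 kHz are k·fs ± 1.4 kHz for integer k ≥ 0.
k=0: 1.4 kHz.
k=1: 27.3 kHz, 30.1 kHz.
k=2: 56 kHz, 58.8 kHz.
k=3: 84.7 kHz, 87.5 kHz.
k=4: 113.4 kHz, 116.2 kHz.
Within [34.1 kHz, 87.4 kHz]: 56 kHz, 58.8 kHz, 84.7 kHz.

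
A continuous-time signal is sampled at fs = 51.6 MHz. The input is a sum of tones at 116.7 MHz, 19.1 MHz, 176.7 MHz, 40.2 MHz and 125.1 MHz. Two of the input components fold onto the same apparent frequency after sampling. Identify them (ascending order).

125.1 MHz, 176.7 MHz

fs/2 = 25.8 MHz.
116.7 MHz mod fs = 13.5 MHz.
13.5 MHz ≤ fs/2 = 25.8 MHz, appears at 13.5 MHz.
19.1 MHz ≤ fs/2 = 25.8 MHz, passes unchanged.
176.7 MHz mod fs = 21.9 MHz.
21.9 MHz ≤ fs/2 = 25.8 MHz, appears at 21.9 MHz.
40.2 MHz > fs/2 = 25.8 MHz, folds to fs − 40.2 MHz = 11.4 MHz.
125.1 MHz mod fs = 21.9 MHz.
21.9 MHz ≤ fs/2 = 25.8 MHz, appears at 21.9 MHz.
125.1 MHz and 176.7 MHz both map to 21.9 MHz.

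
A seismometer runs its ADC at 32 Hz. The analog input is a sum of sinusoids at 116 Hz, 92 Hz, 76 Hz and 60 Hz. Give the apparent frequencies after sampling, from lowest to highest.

fs/2 = 16 Hz.
116 Hz mod fs = 20 Hz.
20 Hz > fs/2 = 16 Hz, folds to fs − 20 Hz = 12 Hz.
92 Hz mod fs = 28 Hz.
28 Hz > fs/2 = 16 Hz, folds to fs − 28 Hz = 4 Hz.
76 Hz mod fs = 12 Hz.
12 Hz ≤ fs/2 = 16 Hz, appears at 12 Hz.
60 Hz mod fs = 28 Hz.
28 Hz > fs/2 = 16 Hz, folds to fs − 28 Hz = 4 Hz.
Distinct values: {4 Hz, 12 Hz}.

4 Hz, 12 Hz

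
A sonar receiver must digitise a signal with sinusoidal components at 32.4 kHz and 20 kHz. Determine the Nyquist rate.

Highest-frequency component: 32.4 kHz.
Nyquist rate = 2 × 32.4 kHz = 64.8 kHz.

64.8 kHz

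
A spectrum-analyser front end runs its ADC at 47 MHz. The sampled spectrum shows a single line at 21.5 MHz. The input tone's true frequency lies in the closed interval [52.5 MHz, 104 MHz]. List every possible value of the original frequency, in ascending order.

Frequencies that alias to 21.5 MHz are k·fs ± 21.5 MHz for integer k ≥ 0.
k=0: 21.5 MHz.
k=1: 25.5 MHz, 68.5 MHz.
k=2: 72.5 MHz, 115.5 MHz.
k=3: 119.5 MHz, 162.5 MHz.
Within [52.5 MHz, 104 MHz]: 68.5 MHz, 72.5 MHz.

68.5 MHz, 72.5 MHz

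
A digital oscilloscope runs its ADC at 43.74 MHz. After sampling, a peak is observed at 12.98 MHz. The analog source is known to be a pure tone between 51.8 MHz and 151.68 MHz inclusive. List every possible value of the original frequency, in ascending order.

56.72 MHz, 74.5 MHz, 100.46 MHz, 118.24 MHz, 144.2 MHz

Frequencies that alias to 12.98 MHz are k·fs ± 12.98 MHz for integer k ≥ 0.
k=0: 12.98 MHz.
k=1: 30.76 MHz, 56.72 MHz.
k=2: 74.5 MHz, 100.46 MHz.
k=3: 118.24 MHz, 144.2 MHz.
k=4: 161.98 MHz, 187.94 MHz.
Within [51.8 MHz, 151.68 MHz]: 56.72 MHz, 74.5 MHz, 100.46 MHz, 118.24 MHz, 144.2 MHz.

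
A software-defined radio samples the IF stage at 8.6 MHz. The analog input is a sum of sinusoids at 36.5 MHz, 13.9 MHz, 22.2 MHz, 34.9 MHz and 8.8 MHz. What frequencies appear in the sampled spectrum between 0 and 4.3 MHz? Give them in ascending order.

fs/2 = 4.3 MHz.
36.5 MHz mod fs = 2.1 MHz.
2.1 MHz ≤ fs/2 = 4.3 MHz, appears at 2.1 MHz.
13.9 MHz mod fs = 5.3 MHz.
5.3 MHz > fs/2 = 4.3 MHz, folds to fs − 5.3 MHz = 3.3 MHz.
22.2 MHz mod fs = 5 MHz.
5 MHz > fs/2 = 4.3 MHz, folds to fs − 5 MHz = 3.6 MHz.
34.9 MHz mod fs = 0.5 MHz.
0.5 MHz ≤ fs/2 = 4.3 MHz, appears at 0.5 MHz.
8.8 MHz mod fs = 0.2 MHz.
0.2 MHz ≤ fs/2 = 4.3 MHz, appears at 0.2 MHz.
Distinct values: {0.2 MHz, 0.5 MHz, 2.1 MHz, 3.3 MHz, 3.6 MHz}.

0.2 MHz, 0.5 MHz, 2.1 MHz, 3.3 MHz, 3.6 MHz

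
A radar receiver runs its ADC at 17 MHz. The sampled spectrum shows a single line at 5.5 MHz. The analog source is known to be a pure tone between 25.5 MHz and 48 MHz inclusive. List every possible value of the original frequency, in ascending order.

28.5 MHz, 39.5 MHz, 45.5 MHz

Frequencies that alias to 5.5 MHz are k·fs ± 5.5 MHz for integer k ≥ 0.
k=0: 5.5 MHz.
k=1: 11.5 MHz, 22.5 MHz.
k=2: 28.5 MHz, 39.5 MHz.
k=3: 45.5 MHz, 56.5 MHz.
k=4: 62.5 MHz, 73.5 MHz.
Within [25.5 MHz, 48 MHz]: 28.5 MHz, 39.5 MHz, 45.5 MHz.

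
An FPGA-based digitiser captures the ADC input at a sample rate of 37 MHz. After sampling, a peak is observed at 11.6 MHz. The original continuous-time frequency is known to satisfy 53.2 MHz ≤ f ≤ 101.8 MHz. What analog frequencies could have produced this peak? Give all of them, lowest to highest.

62.4 MHz, 85.6 MHz, 99.4 MHz

Frequencies that alias to 11.6 MHz are k·fs ± 11.6 MHz for integer k ≥ 0.
k=0: 11.6 MHz.
k=1: 25.4 MHz, 48.6 MHz.
k=2: 62.4 MHz, 85.6 MHz.
k=3: 99.4 MHz, 122.6 MHz.
k=4: 136.4 MHz, 159.6 MHz.
Within [53.2 MHz, 101.8 MHz]: 62.4 MHz, 85.6 MHz, 99.4 MHz.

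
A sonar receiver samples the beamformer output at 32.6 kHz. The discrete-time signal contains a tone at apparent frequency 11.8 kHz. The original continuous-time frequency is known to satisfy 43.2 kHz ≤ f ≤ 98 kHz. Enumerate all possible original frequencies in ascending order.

44.4 kHz, 53.4 kHz, 77 kHz, 86 kHz

Frequencies that alias to 11.8 kHz are k·fs ± 11.8 kHz for integer k ≥ 0.
k=0: 11.8 kHz.
k=1: 20.8 kHz, 44.4 kHz.
k=2: 53.4 kHz, 77 kHz.
k=3: 86 kHz, 109.6 kHz.
k=4: 118.6 kHz, 142.2 kHz.
Within [43.2 kHz, 98 kHz]: 44.4 kHz, 53.4 kHz, 77 kHz, 86 kHz.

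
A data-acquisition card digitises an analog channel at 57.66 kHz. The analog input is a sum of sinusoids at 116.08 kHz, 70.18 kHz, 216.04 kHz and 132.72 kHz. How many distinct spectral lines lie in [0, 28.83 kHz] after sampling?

fs/2 = 28.83 kHz.
116.08 kHz mod fs = 0.76 kHz.
0.76 kHz ≤ fs/2 = 28.83 kHz, appears at 0.76 kHz.
70.18 kHz mod fs = 12.52 kHz.
12.52 kHz ≤ fs/2 = 28.83 kHz, appears at 12.52 kHz.
216.04 kHz mod fs = 43.06 kHz.
43.06 kHz > fs/2 = 28.83 kHz, folds to fs − 43.06 kHz = 14.6 kHz.
132.72 kHz mod fs = 17.4 kHz.
17.4 kHz ≤ fs/2 = 28.83 kHz, appears at 17.4 kHz.
Distinct values: {0.76 kHz, 12.52 kHz, 14.6 kHz, 17.4 kHz} → 4.

4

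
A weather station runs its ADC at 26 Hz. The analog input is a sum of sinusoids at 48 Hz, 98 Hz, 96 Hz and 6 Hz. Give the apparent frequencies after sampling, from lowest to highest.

4 Hz, 6 Hz, 8 Hz

fs/2 = 13 Hz.
48 Hz mod fs = 22 Hz.
22 Hz > fs/2 = 13 Hz, folds to fs − 22 Hz = 4 Hz.
98 Hz mod fs = 20 Hz.
20 Hz > fs/2 = 13 Hz, folds to fs − 20 Hz = 6 Hz.
96 Hz mod fs = 18 Hz.
18 Hz > fs/2 = 13 Hz, folds to fs − 18 Hz = 8 Hz.
6 Hz ≤ fs/2 = 13 Hz, passes unchanged.
Distinct values: {4 Hz, 6 Hz, 8 Hz}.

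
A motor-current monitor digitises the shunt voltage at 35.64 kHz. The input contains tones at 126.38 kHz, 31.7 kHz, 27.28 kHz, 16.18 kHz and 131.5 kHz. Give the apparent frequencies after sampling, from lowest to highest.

fs/2 = 17.82 kHz.
126.38 kHz mod fs = 19.46 kHz.
19.46 kHz > fs/2 = 17.82 kHz, folds to fs − 19.46 kHz = 16.18 kHz.
31.7 kHz > fs/2 = 17.82 kHz, folds to fs − 31.7 kHz = 3.94 kHz.
27.28 kHz > fs/2 = 17.82 kHz, folds to fs − 27.28 kHz = 8.36 kHz.
16.18 kHz ≤ fs/2 = 17.82 kHz, passes unchanged.
131.5 kHz mod fs = 24.58 kHz.
24.58 kHz > fs/2 = 17.82 kHz, folds to fs − 24.58 kHz = 11.06 kHz.
Distinct values: {3.94 kHz, 8.36 kHz, 11.06 kHz, 16.18 kHz}.

3.94 kHz, 8.36 kHz, 11.06 kHz, 16.18 kHz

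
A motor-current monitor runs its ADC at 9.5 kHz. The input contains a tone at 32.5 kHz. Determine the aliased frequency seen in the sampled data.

32.5 kHz mod fs = 4 kHz.
4 kHz ≤ fs/2 = 4.75 kHz, appears at 4 kHz.

4 kHz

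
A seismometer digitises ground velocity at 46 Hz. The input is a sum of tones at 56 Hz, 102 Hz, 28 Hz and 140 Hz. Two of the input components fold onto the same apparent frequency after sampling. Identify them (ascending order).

56 Hz, 102 Hz

fs/2 = 23 Hz.
56 Hz mod fs = 10 Hz.
10 Hz ≤ fs/2 = 23 Hz, appears at 10 Hz.
102 Hz mod fs = 10 Hz.
10 Hz ≤ fs/2 = 23 Hz, appears at 10 Hz.
28 Hz > fs/2 = 23 Hz, folds to fs − 28 Hz = 18 Hz.
140 Hz mod fs = 2 Hz.
2 Hz ≤ fs/2 = 23 Hz, appears at 2 Hz.
56 Hz and 102 Hz both map to 10 Hz.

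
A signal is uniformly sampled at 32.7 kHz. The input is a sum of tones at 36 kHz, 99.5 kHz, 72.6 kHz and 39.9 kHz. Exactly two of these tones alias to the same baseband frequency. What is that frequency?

7.2 kHz

fs/2 = 16.35 kHz.
36 kHz mod fs = 3.3 kHz.
3.3 kHz ≤ fs/2 = 16.35 kHz, appears at 3.3 kHz.
99.5 kHz mod fs = 1.4 kHz.
1.4 kHz ≤ fs/2 = 16.35 kHz, appears at 1.4 kHz.
72.6 kHz mod fs = 7.2 kHz.
7.2 kHz ≤ fs/2 = 16.35 kHz, appears at 7.2 kHz.
39.9 kHz mod fs = 7.2 kHz.
7.2 kHz ≤ fs/2 = 16.35 kHz, appears at 7.2 kHz.
39.9 kHz and 72.6 kHz both map to 7.2 kHz.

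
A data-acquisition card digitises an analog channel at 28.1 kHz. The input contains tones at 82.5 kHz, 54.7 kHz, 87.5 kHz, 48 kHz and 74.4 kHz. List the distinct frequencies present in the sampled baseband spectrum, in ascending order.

1.5 kHz, 1.8 kHz, 3.2 kHz, 8.2 kHz, 9.9 kHz

fs/2 = 14.05 kHz.
82.5 kHz mod fs = 26.3 kHz.
26.3 kHz > fs/2 = 14.05 kHz, folds to fs − 26.3 kHz = 1.8 kHz.
54.7 kHz mod fs = 26.6 kHz.
26.6 kHz > fs/2 = 14.05 kHz, folds to fs − 26.6 kHz = 1.5 kHz.
87.5 kHz mod fs = 3.2 kHz.
3.2 kHz ≤ fs/2 = 14.05 kHz, appears at 3.2 kHz.
48 kHz mod fs = 19.9 kHz.
19.9 kHz > fs/2 = 14.05 kHz, folds to fs − 19.9 kHz = 8.2 kHz.
74.4 kHz mod fs = 18.2 kHz.
18.2 kHz > fs/2 = 14.05 kHz, folds to fs − 18.2 kHz = 9.9 kHz.
Distinct values: {1.5 kHz, 1.8 kHz, 3.2 kHz, 8.2 kHz, 9.9 kHz}.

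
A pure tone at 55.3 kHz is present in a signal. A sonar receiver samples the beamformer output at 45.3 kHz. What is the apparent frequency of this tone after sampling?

10 kHz

55.3 kHz mod fs = 10 kHz.
10 kHz ≤ fs/2 = 22.65 kHz, appears at 10 kHz.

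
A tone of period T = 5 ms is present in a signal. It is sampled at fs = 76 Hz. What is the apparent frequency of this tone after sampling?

28 Hz

T = 5 ms → f = 1/T = 200 Hz.
200 Hz mod fs = 48 Hz.
48 Hz > fs/2 = 38 Hz, folds to fs − 48 Hz = 28 Hz.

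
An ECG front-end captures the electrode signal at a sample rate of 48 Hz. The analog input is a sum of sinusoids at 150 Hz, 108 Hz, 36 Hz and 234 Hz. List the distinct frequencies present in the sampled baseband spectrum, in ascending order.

fs/2 = 24 Hz.
150 Hz mod fs = 6 Hz.
6 Hz ≤ fs/2 = 24 Hz, appears at 6 Hz.
108 Hz mod fs = 12 Hz.
12 Hz ≤ fs/2 = 24 Hz, appears at 12 Hz.
36 Hz > fs/2 = 24 Hz, folds to fs − 36 Hz = 12 Hz.
234 Hz mod fs = 42 Hz.
42 Hz > fs/2 = 24 Hz, folds to fs − 42 Hz = 6 Hz.
Distinct values: {6 Hz, 12 Hz}.

6 Hz, 12 Hz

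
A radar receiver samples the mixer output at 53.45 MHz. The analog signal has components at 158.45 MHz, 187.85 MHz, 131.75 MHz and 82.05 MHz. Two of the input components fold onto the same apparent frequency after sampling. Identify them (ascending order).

fs/2 = 26.725 MHz.
158.45 MHz mod fs = 51.55 MHz.
51.55 MHz > fs/2 = 26.725 MHz, folds to fs − 51.55 MHz = 1.9 MHz.
187.85 MHz mod fs = 27.5 MHz.
27.5 MHz > fs/2 = 26.725 MHz, folds to fs − 27.5 MHz = 25.95 MHz.
131.75 MHz mod fs = 24.85 MHz.
24.85 MHz ≤ fs/2 = 26.725 MHz, appears at 24.85 MHz.
82.05 MHz mod fs = 28.6 MHz.
28.6 MHz > fs/2 = 26.725 MHz, folds to fs − 28.6 MHz = 24.85 MHz.
82.05 MHz and 131.75 MHz both map to 24.85 MHz.

82.05 MHz, 131.75 MHz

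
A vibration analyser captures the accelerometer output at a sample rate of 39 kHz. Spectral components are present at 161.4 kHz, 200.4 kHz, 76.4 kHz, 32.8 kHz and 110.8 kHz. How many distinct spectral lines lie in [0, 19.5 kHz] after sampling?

fs/2 = 19.5 kHz.
161.4 kHz mod fs = 5.4 kHz.
5.4 kHz ≤ fs/2 = 19.5 kHz, appears at 5.4 kHz.
200.4 kHz mod fs = 5.4 kHz.
5.4 kHz ≤ fs/2 = 19.5 kHz, appears at 5.4 kHz.
76.4 kHz mod fs = 37.4 kHz.
37.4 kHz > fs/2 = 19.5 kHz, folds to fs − 37.4 kHz = 1.6 kHz.
32.8 kHz > fs/2 = 19.5 kHz, folds to fs − 32.8 kHz = 6.2 kHz.
110.8 kHz mod fs = 32.8 kHz.
32.8 kHz > fs/2 = 19.5 kHz, folds to fs − 32.8 kHz = 6.2 kHz.
Distinct values: {1.6 kHz, 5.4 kHz, 6.2 kHz} → 3.

3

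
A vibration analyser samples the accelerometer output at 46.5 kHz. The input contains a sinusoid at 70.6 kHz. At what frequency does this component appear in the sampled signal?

70.6 kHz mod fs = 24.1 kHz.
24.1 kHz > fs/2 = 23.25 kHz, folds to fs − 24.1 kHz = 22.4 kHz.

22.4 kHz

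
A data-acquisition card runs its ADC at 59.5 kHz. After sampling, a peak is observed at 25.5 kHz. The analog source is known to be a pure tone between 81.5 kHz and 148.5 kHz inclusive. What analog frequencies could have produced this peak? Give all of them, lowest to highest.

85 kHz, 93.5 kHz, 144.5 kHz

Frequencies that alias to 25.5 kHz are k·fs ± 25.5 kHz for integer k ≥ 0.
k=0: 25.5 kHz.
k=1: 34 kHz, 85 kHz.
k=2: 93.5 kHz, 144.5 kHz.
k=3: 153 kHz, 204 kHz.
Within [81.5 kHz, 148.5 kHz]: 85 kHz, 93.5 kHz, 144.5 kHz.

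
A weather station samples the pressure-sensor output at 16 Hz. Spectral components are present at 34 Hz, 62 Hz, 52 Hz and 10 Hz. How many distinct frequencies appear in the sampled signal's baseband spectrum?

fs/2 = 8 Hz.
34 Hz mod fs = 2 Hz.
2 Hz ≤ fs/2 = 8 Hz, appears at 2 Hz.
62 Hz mod fs = 14 Hz.
14 Hz > fs/2 = 8 Hz, folds to fs − 14 Hz = 2 Hz.
52 Hz mod fs = 4 Hz.
4 Hz ≤ fs/2 = 8 Hz, appears at 4 Hz.
10 Hz > fs/2 = 8 Hz, folds to fs − 10 Hz = 6 Hz.
Distinct values: {2 Hz, 4 Hz, 6 Hz} → 3.

3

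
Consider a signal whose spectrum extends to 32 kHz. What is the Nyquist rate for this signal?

64 kHz

Nyquist rate = 2 × 32 kHz = 64 kHz.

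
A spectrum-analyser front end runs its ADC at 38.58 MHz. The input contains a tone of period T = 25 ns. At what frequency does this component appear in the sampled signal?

T = 25 ns → f = 1/T = 40 MHz.
40 MHz mod fs = 1.42 MHz.
1.42 MHz ≤ fs/2 = 19.29 MHz, appears at 1.42 MHz.

1.42 MHz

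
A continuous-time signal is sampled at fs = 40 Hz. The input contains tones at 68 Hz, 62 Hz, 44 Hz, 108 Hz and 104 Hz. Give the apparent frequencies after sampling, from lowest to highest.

4 Hz, 12 Hz, 16 Hz, 18 Hz

fs/2 = 20 Hz.
68 Hz mod fs = 28 Hz.
28 Hz > fs/2 = 20 Hz, folds to fs − 28 Hz = 12 Hz.
62 Hz mod fs = 22 Hz.
22 Hz > fs/2 = 20 Hz, folds to fs − 22 Hz = 18 Hz.
44 Hz mod fs = 4 Hz.
4 Hz ≤ fs/2 = 20 Hz, appears at 4 Hz.
108 Hz mod fs = 28 Hz.
28 Hz > fs/2 = 20 Hz, folds to fs − 28 Hz = 12 Hz.
104 Hz mod fs = 24 Hz.
24 Hz > fs/2 = 20 Hz, folds to fs − 24 Hz = 16 Hz.
Distinct values: {4 Hz, 12 Hz, 16 Hz, 18 Hz}.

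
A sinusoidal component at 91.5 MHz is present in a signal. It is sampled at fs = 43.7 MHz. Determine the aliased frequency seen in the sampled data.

4.1 MHz

91.5 MHz mod fs = 4.1 MHz.
4.1 MHz ≤ fs/2 = 21.85 MHz, appears at 4.1 MHz.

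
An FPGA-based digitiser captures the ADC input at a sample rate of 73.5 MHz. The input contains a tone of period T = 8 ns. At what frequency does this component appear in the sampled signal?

22 MHz

T = 8 ns → f = 1/T = 125 MHz.
125 MHz mod fs = 51.5 MHz.
51.5 MHz > fs/2 = 36.75 MHz, folds to fs − 51.5 MHz = 22 MHz.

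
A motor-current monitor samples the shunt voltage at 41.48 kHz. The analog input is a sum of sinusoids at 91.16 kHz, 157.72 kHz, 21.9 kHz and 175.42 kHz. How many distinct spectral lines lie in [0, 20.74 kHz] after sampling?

fs/2 = 20.74 kHz.
91.16 kHz mod fs = 8.2 kHz.
8.2 kHz ≤ fs/2 = 20.74 kHz, appears at 8.2 kHz.
157.72 kHz mod fs = 33.28 kHz.
33.28 kHz > fs/2 = 20.74 kHz, folds to fs − 33.28 kHz = 8.2 kHz.
21.9 kHz > fs/2 = 20.74 kHz, folds to fs − 21.9 kHz = 19.58 kHz.
175.42 kHz mod fs = 9.5 kHz.
9.5 kHz ≤ fs/2 = 20.74 kHz, appears at 9.5 kHz.
Distinct values: {8.2 kHz, 9.5 kHz, 19.58 kHz} → 3.

3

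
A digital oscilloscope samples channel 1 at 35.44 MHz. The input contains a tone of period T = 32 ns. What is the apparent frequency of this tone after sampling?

T = 32 ns → f = 1/T = 31.25 MHz.
31.25 MHz > fs/2 = 17.72 MHz, folds to fs − 31.25 MHz = 4.19 MHz.

4.19 MHz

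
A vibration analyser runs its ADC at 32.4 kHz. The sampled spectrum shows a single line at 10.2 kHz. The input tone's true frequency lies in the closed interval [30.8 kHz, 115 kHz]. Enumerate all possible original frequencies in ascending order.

42.6 kHz, 54.6 kHz, 75 kHz, 87 kHz, 107.4 kHz

Frequencies that alias to 10.2 kHz are k·fs ± 10.2 kHz for integer k ≥ 0.
k=0: 10.2 kHz.
k=1: 22.2 kHz, 42.6 kHz.
k=2: 54.6 kHz, 75 kHz.
k=3: 87 kHz, 107.4 kHz.
k=4: 119.4 kHz, 139.8 kHz.
Within [30.8 kHz, 115 kHz]: 42.6 kHz, 54.6 kHz, 75 kHz, 87 kHz, 107.4 kHz.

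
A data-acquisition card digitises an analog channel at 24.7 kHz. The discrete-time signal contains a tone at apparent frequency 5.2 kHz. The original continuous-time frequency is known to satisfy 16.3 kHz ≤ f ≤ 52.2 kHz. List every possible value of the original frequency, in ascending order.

19.5 kHz, 29.9 kHz, 44.2 kHz

Frequencies that alias to 5.2 kHz are k·fs ± 5.2 kHz for integer k ≥ 0.
k=0: 5.2 kHz.
k=1: 19.5 kHz, 29.9 kHz.
k=2: 44.2 kHz, 54.6 kHz.
k=3: 68.9 kHz, 79.3 kHz.
Within [16.3 kHz, 52.2 kHz]: 19.5 kHz, 29.9 kHz, 44.2 kHz.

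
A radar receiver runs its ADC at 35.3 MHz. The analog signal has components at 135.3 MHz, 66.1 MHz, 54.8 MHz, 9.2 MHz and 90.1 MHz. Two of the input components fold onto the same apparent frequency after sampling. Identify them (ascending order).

fs/2 = 17.65 MHz.
135.3 MHz mod fs = 29.4 MHz.
29.4 MHz > fs/2 = 17.65 MHz, folds to fs − 29.4 MHz = 5.9 MHz.
66.1 MHz mod fs = 30.8 MHz.
30.8 MHz > fs/2 = 17.65 MHz, folds to fs − 30.8 MHz = 4.5 MHz.
54.8 MHz mod fs = 19.5 MHz.
19.5 MHz > fs/2 = 17.65 MHz, folds to fs − 19.5 MHz = 15.8 MHz.
9.2 MHz ≤ fs/2 = 17.65 MHz, passes unchanged.
90.1 MHz mod fs = 19.5 MHz.
19.5 MHz > fs/2 = 17.65 MHz, folds to fs − 19.5 MHz = 15.8 MHz.
54.8 MHz and 90.1 MHz both map to 15.8 MHz.

54.8 MHz, 90.1 MHz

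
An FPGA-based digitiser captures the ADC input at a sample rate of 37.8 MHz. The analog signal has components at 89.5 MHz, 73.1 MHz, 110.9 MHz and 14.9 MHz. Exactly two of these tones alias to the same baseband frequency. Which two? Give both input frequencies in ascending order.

fs/2 = 18.9 MHz.
89.5 MHz mod fs = 13.9 MHz.
13.9 MHz ≤ fs/2 = 18.9 MHz, appears at 13.9 MHz.
73.1 MHz mod fs = 35.3 MHz.
35.3 MHz > fs/2 = 18.9 MHz, folds to fs − 35.3 MHz = 2.5 MHz.
110.9 MHz mod fs = 35.3 MHz.
35.3 MHz > fs/2 = 18.9 MHz, folds to fs − 35.3 MHz = 2.5 MHz.
14.9 MHz ≤ fs/2 = 18.9 MHz, passes unchanged.
73.1 MHz and 110.9 MHz both map to 2.5 MHz.

73.1 MHz, 110.9 MHz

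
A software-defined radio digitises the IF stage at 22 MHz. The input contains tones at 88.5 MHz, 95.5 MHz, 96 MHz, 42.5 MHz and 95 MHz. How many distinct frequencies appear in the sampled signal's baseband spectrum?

5

fs/2 = 11 MHz.
88.5 MHz mod fs = 0.5 MHz.
0.5 MHz ≤ fs/2 = 11 MHz, appears at 0.5 MHz.
95.5 MHz mod fs = 7.5 MHz.
7.5 MHz ≤ fs/2 = 11 MHz, appears at 7.5 MHz.
96 MHz mod fs = 8 MHz.
8 MHz ≤ fs/2 = 11 MHz, appears at 8 MHz.
42.5 MHz mod fs = 20.5 MHz.
20.5 MHz > fs/2 = 11 MHz, folds to fs − 20.5 MHz = 1.5 MHz.
95 MHz mod fs = 7 MHz.
7 MHz ≤ fs/2 = 11 MHz, appears at 7 MHz.
Distinct values: {0.5 MHz, 1.5 MHz, 7 MHz, 7.5 MHz, 8 MHz} → 5.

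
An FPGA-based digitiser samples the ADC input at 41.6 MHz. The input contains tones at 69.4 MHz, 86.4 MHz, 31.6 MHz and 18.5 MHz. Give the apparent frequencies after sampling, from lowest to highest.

fs/2 = 20.8 MHz.
69.4 MHz mod fs = 27.8 MHz.
27.8 MHz > fs/2 = 20.8 MHz, folds to fs − 27.8 MHz = 13.8 MHz.
86.4 MHz mod fs = 3.2 MHz.
3.2 MHz ≤ fs/2 = 20.8 MHz, appears at 3.2 MHz.
31.6 MHz > fs/2 = 20.8 MHz, folds to fs − 31.6 MHz = 10 MHz.
18.5 MHz ≤ fs/2 = 20.8 MHz, passes unchanged.
Distinct values: {3.2 MHz, 10 MHz, 13.8 MHz, 18.5 MHz}.

3.2 MHz, 10 MHz, 13.8 MHz, 18.5 MHz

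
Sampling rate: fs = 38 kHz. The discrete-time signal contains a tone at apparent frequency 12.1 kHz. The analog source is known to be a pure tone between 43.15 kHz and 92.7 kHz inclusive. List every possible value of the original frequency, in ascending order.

50.1 kHz, 63.9 kHz, 88.1 kHz

Frequencies that alias to 12.1 kHz are k·fs ± 12.1 kHz for integer k ≥ 0.
k=0: 12.1 kHz.
k=1: 25.9 kHz, 50.1 kHz.
k=2: 63.9 kHz, 88.1 kHz.
k=3: 101.9 kHz, 126.1 kHz.
Within [43.15 kHz, 92.7 kHz]: 50.1 kHz, 63.9 kHz, 88.1 kHz.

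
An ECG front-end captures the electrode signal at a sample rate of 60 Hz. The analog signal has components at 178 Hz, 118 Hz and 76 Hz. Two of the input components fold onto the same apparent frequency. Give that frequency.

2 Hz

fs/2 = 30 Hz.
178 Hz mod fs = 58 Hz.
58 Hz > fs/2 = 30 Hz, folds to fs − 58 Hz = 2 Hz.
118 Hz mod fs = 58 Hz.
58 Hz > fs/2 = 30 Hz, folds to fs − 58 Hz = 2 Hz.
76 Hz mod fs = 16 Hz.
16 Hz ≤ fs/2 = 30 Hz, appears at 16 Hz.
118 Hz and 178 Hz both map to 2 Hz.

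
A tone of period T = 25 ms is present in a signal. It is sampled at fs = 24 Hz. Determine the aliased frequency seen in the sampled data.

8 Hz

T = 25 ms → f = 1/T = 40 Hz.
40 Hz mod fs = 16 Hz.
16 Hz > fs/2 = 12 Hz, folds to fs − 16 Hz = 8 Hz.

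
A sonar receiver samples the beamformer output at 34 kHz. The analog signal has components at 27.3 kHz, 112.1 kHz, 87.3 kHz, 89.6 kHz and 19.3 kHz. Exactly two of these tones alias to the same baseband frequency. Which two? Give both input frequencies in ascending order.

fs/2 = 17 kHz.
27.3 kHz > fs/2 = 17 kHz, folds to fs − 27.3 kHz = 6.7 kHz.
112.1 kHz mod fs = 10.1 kHz.
10.1 kHz ≤ fs/2 = 17 kHz, appears at 10.1 kHz.
87.3 kHz mod fs = 19.3 kHz.
19.3 kHz > fs/2 = 17 kHz, folds to fs − 19.3 kHz = 14.7 kHz.
89.6 kHz mod fs = 21.6 kHz.
21.6 kHz > fs/2 = 17 kHz, folds to fs − 21.6 kHz = 12.4 kHz.
19.3 kHz > fs/2 = 17 kHz, folds to fs − 19.3 kHz = 14.7 kHz.
19.3 kHz and 87.3 kHz both map to 14.7 kHz.

19.3 kHz, 87.3 kHz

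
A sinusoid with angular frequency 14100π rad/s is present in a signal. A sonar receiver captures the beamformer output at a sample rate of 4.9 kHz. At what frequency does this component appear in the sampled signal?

2.15 kHz

ω = 14100π rad/s → f = ω/(2π) = 7050 Hz = 7.05 kHz.
7.05 kHz mod fs = 2.15 kHz.
2.15 kHz ≤ fs/2 = 2.45 kHz, appears at 2.15 kHz.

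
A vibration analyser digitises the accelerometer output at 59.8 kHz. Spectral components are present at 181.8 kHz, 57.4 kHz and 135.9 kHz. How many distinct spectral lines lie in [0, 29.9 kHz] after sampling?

fs/2 = 29.9 kHz.
181.8 kHz mod fs = 2.4 kHz.
2.4 kHz ≤ fs/2 = 29.9 kHz, appears at 2.4 kHz.
57.4 kHz > fs/2 = 29.9 kHz, folds to fs − 57.4 kHz = 2.4 kHz.
135.9 kHz mod fs = 16.3 kHz.
16.3 kHz ≤ fs/2 = 29.9 kHz, appears at 16.3 kHz.
Distinct values: {2.4 kHz, 16.3 kHz} → 2.

2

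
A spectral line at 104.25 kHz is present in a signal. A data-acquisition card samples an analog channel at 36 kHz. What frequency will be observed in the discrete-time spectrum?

3.75 kHz

104.25 kHz mod fs = 32.25 kHz.
32.25 kHz > fs/2 = 18 kHz, folds to fs − 32.25 kHz = 3.75 kHz.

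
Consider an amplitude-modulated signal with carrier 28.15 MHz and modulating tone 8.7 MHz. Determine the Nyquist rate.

AM sidebands sit at fc ± fm = 19.45 MHz and 36.85 MHz.
Highest-frequency component: 36.85 MHz.
Nyquist rate = 2 × 36.85 MHz = 73.7 MHz.

73.7 MHz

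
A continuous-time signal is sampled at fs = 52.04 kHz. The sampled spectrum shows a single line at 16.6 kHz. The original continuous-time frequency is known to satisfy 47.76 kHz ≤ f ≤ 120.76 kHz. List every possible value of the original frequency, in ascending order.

68.64 kHz, 87.48 kHz, 120.68 kHz

Frequencies that alias to 16.6 kHz are k·fs ± 16.6 kHz for integer k ≥ 0.
k=0: 16.6 kHz.
k=1: 35.44 kHz, 68.64 kHz.
k=2: 87.48 kHz, 120.68 kHz.
k=3: 139.52 kHz, 172.72 kHz.
Within [47.76 kHz, 120.76 kHz]: 68.64 kHz, 87.48 kHz, 120.68 kHz.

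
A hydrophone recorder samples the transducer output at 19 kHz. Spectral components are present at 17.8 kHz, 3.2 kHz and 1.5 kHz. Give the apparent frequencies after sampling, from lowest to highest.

1.2 kHz, 1.5 kHz, 3.2 kHz

fs/2 = 9.5 kHz.
17.8 kHz > fs/2 = 9.5 kHz, folds to fs − 17.8 kHz = 1.2 kHz.
3.2 kHz ≤ fs/2 = 9.5 kHz, passes unchanged.
1.5 kHz ≤ fs/2 = 9.5 kHz, passes unchanged.
Distinct values: {1.2 kHz, 1.5 kHz, 3.2 kHz}.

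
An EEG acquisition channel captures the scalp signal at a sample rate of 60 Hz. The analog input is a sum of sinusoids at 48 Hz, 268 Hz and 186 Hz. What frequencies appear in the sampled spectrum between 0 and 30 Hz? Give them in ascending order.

fs/2 = 30 Hz.
48 Hz > fs/2 = 30 Hz, folds to fs − 48 Hz = 12 Hz.
268 Hz mod fs = 28 Hz.
28 Hz ≤ fs/2 = 30 Hz, appears at 28 Hz.
186 Hz mod fs = 6 Hz.
6 Hz ≤ fs/2 = 30 Hz, appears at 6 Hz.
Distinct values: {6 Hz, 12 Hz, 28 Hz}.

6 Hz, 12 Hz, 28 Hz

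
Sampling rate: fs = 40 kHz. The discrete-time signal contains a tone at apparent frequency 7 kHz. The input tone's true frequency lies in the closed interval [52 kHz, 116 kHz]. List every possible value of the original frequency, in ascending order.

Frequencies that alias to 7 kHz are k·fs ± 7 kHz for integer k ≥ 0.
k=0: 7 kHz.
k=1: 33 kHz, 47 kHz.
k=2: 73 kHz, 87 kHz.
k=3: 113 kHz, 127 kHz.
k=4: 153 kHz, 167 kHz.
Within [52 kHz, 116 kHz]: 73 kHz, 87 kHz, 113 kHz.

73 kHz, 87 kHz, 113 kHz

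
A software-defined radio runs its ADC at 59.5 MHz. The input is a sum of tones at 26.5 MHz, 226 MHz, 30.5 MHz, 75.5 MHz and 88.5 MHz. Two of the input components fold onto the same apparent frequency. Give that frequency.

29 MHz

fs/2 = 29.75 MHz.
26.5 MHz ≤ fs/2 = 29.75 MHz, passes unchanged.
226 MHz mod fs = 47.5 MHz.
47.5 MHz > fs/2 = 29.75 MHz, folds to fs − 47.5 MHz = 12 MHz.
30.5 MHz > fs/2 = 29.75 MHz, folds to fs − 30.5 MHz = 29 MHz.
75.5 MHz mod fs = 16 MHz.
16 MHz ≤ fs/2 = 29.75 MHz, appears at 16 MHz.
88.5 MHz mod fs = 29 MHz.
29 MHz ≤ fs/2 = 29.75 MHz, appears at 29 MHz.
30.5 MHz and 88.5 MHz both map to 29 MHz.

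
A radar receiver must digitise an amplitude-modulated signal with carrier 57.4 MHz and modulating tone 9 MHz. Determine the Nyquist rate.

AM sidebands sit at fc ± fm = 48.4 MHz and 66.4 MHz.
Highest-frequency component: 66.4 MHz.
Nyquist rate = 2 × 66.4 MHz = 132.8 MHz.

132.8 MHz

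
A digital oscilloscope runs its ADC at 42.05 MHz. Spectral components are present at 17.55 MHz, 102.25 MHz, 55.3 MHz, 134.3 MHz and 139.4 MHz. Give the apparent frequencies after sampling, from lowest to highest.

fs/2 = 21.025 MHz.
17.55 MHz ≤ fs/2 = 21.025 MHz, passes unchanged.
102.25 MHz mod fs = 18.15 MHz.
18.15 MHz ≤ fs/2 = 21.025 MHz, appears at 18.15 MHz.
55.3 MHz mod fs = 13.25 MHz.
13.25 MHz ≤ fs/2 = 21.025 MHz, appears at 13.25 MHz.
134.3 MHz mod fs = 8.15 MHz.
8.15 MHz ≤ fs/2 = 21.025 MHz, appears at 8.15 MHz.
139.4 MHz mod fs = 13.25 MHz.
13.25 MHz ≤ fs/2 = 21.025 MHz, appears at 13.25 MHz.
Distinct values: {8.15 MHz, 13.25 MHz, 17.55 MHz, 18.15 MHz}.

8.15 MHz, 13.25 MHz, 17.55 MHz, 18.15 MHz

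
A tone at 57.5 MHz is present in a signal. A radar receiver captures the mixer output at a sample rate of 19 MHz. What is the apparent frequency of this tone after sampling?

57.5 MHz mod fs = 0.5 MHz.
0.5 MHz ≤ fs/2 = 9.5 MHz, appears at 0.5 MHz.

0.5 MHz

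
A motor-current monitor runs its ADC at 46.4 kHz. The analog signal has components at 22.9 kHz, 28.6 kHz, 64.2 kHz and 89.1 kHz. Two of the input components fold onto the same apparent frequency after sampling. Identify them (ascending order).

fs/2 = 23.2 kHz.
22.9 kHz ≤ fs/2 = 23.2 kHz, passes unchanged.
28.6 kHz > fs/2 = 23.2 kHz, folds to fs − 28.6 kHz = 17.8 kHz.
64.2 kHz mod fs = 17.8 kHz.
17.8 kHz ≤ fs/2 = 23.2 kHz, appears at 17.8 kHz.
89.1 kHz mod fs = 42.7 kHz.
42.7 kHz > fs/2 = 23.2 kHz, folds to fs − 42.7 kHz = 3.7 kHz.
28.6 kHz and 64.2 kHz both map to 17.8 kHz.

28.6 kHz, 64.2 kHz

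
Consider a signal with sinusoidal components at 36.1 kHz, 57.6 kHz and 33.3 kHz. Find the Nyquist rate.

Highest-frequency component: 57.6 kHz.
Nyquist rate = 2 × 57.6 kHz = 115.2 kHz.

115.2 kHz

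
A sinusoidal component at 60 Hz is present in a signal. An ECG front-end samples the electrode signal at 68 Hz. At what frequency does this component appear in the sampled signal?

60 Hz > fs/2 = 34 Hz, folds to fs − 60 Hz = 8 Hz.

8 Hz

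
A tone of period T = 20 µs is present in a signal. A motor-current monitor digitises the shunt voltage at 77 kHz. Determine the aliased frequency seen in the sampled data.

T = 20 µs → f = 1/T = 50 kHz.
50 kHz > fs/2 = 38.5 kHz, folds to fs − 50 kHz = 27 kHz.

27 kHz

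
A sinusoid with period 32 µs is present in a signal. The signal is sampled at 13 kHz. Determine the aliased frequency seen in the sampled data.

T = 32 µs → f = 1/T = 31.25 kHz.
31.25 kHz mod fs = 5.25 kHz.
5.25 kHz ≤ fs/2 = 6.5 kHz, appears at 5.25 kHz.

5.25 kHz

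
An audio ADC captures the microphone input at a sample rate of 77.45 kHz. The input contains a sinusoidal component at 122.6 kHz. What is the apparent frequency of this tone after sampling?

122.6 kHz mod fs = 45.15 kHz.
45.15 kHz > fs/2 = 38.725 kHz, folds to fs − 45.15 kHz = 32.3 kHz.

32.3 kHz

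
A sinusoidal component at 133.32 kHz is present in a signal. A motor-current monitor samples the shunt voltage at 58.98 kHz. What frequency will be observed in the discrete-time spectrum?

15.36 kHz

133.32 kHz mod fs = 15.36 kHz.
15.36 kHz ≤ fs/2 = 29.49 kHz, appears at 15.36 kHz.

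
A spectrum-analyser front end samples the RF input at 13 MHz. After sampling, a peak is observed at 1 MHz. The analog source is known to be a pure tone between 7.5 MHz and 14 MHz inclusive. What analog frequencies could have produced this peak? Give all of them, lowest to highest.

Frequencies that alias to 1 MHz are k·fs ± 1 MHz for integer k ≥ 0.
k=0: 1 MHz.
k=1: 12 MHz, 14 MHz.
k=2: 25 MHz, 27 MHz.
Within [7.5 MHz, 14 MHz]: 12 MHz, 14 MHz.

12 MHz, 14 MHz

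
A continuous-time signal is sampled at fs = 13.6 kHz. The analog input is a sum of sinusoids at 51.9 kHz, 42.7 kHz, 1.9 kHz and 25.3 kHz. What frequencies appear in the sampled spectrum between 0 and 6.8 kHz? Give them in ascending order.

1.9 kHz, 2.5 kHz

fs/2 = 6.8 kHz.
51.9 kHz mod fs = 11.1 kHz.
11.1 kHz > fs/2 = 6.8 kHz, folds to fs − 11.1 kHz = 2.5 kHz.
42.7 kHz mod fs = 1.9 kHz.
1.9 kHz ≤ fs/2 = 6.8 kHz, appears at 1.9 kHz.
1.9 kHz ≤ fs/2 = 6.8 kHz, passes unchanged.
25.3 kHz mod fs = 11.7 kHz.
11.7 kHz > fs/2 = 6.8 kHz, folds to fs − 11.7 kHz = 1.9 kHz.
Distinct values: {1.9 kHz, 2.5 kHz}.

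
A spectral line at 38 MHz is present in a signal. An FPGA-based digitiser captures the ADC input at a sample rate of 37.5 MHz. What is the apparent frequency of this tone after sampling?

38 MHz mod fs = 0.5 MHz.
0.5 MHz ≤ fs/2 = 18.75 MHz, appears at 0.5 MHz.

0.5 MHz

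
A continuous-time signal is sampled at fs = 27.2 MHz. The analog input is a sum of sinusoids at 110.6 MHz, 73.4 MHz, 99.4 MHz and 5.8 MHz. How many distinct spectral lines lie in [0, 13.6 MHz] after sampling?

4

fs/2 = 13.6 MHz.
110.6 MHz mod fs = 1.8 MHz.
1.8 MHz ≤ fs/2 = 13.6 MHz, appears at 1.8 MHz.
73.4 MHz mod fs = 19 MHz.
19 MHz > fs/2 = 13.6 MHz, folds to fs − 19 MHz = 8.2 MHz.
99.4 MHz mod fs = 17.8 MHz.
17.8 MHz > fs/2 = 13.6 MHz, folds to fs − 17.8 MHz = 9.4 MHz.
5.8 MHz ≤ fs/2 = 13.6 MHz, passes unchanged.
Distinct values: {1.8 MHz, 5.8 MHz, 8.2 MHz, 9.4 MHz} → 4.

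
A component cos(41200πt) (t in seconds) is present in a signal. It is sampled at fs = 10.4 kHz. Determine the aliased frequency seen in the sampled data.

ω = 41200π rad/s → f = ω/(2π) = 20600 Hz = 20.6 kHz.
20.6 kHz mod fs = 10.2 kHz.
10.2 kHz > fs/2 = 5.2 kHz, folds to fs − 10.2 kHz = 0.2 kHz.

0.2 kHz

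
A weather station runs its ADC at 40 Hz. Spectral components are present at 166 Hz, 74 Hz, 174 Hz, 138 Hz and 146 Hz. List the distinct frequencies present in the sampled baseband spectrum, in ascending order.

fs/2 = 20 Hz.
166 Hz mod fs = 6 Hz.
6 Hz ≤ fs/2 = 20 Hz, appears at 6 Hz.
74 Hz mod fs = 34 Hz.
34 Hz > fs/2 = 20 Hz, folds to fs − 34 Hz = 6 Hz.
174 Hz mod fs = 14 Hz.
14 Hz ≤ fs/2 = 20 Hz, appears at 14 Hz.
138 Hz mod fs = 18 Hz.
18 Hz ≤ fs/2 = 20 Hz, appears at 18 Hz.
146 Hz mod fs = 26 Hz.
26 Hz > fs/2 = 20 Hz, folds to fs − 26 Hz = 14 Hz.
Distinct values: {6 Hz, 14 Hz, 18 Hz}.

6 Hz, 14 Hz, 18 Hz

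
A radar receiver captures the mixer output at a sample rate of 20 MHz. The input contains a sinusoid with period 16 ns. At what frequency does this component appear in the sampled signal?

T = 16 ns → f = 1/T = 62.5 MHz.
62.5 MHz mod fs = 2.5 MHz.
2.5 MHz ≤ fs/2 = 10 MHz, appears at 2.5 MHz.

2.5 MHz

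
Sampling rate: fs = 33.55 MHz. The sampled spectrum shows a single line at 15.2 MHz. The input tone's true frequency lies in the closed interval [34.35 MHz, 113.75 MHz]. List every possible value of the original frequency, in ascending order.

Frequencies that alias to 15.2 MHz are k·fs ± 15.2 MHz for integer k ≥ 0.
k=0: 15.2 MHz.
k=1: 18.35 MHz, 48.75 MHz.
k=2: 51.9 MHz, 82.3 MHz.
k=3: 85.45 MHz, 115.85 MHz.
k=4: 119 MHz, 149.4 MHz.
Within [34.35 MHz, 113.75 MHz]: 48.75 MHz, 51.9 MHz, 82.3 MHz, 85.45 MHz.

48.75 MHz, 51.9 MHz, 82.3 MHz, 85.45 MHz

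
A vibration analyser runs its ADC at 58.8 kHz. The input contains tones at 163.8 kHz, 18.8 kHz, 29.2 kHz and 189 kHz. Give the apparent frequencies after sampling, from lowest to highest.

fs/2 = 29.4 kHz.
163.8 kHz mod fs = 46.2 kHz.
46.2 kHz > fs/2 = 29.4 kHz, folds to fs − 46.2 kHz = 12.6 kHz.
18.8 kHz ≤ fs/2 = 29.4 kHz, passes unchanged.
29.2 kHz ≤ fs/2 = 29.4 kHz, passes unchanged.
189 kHz mod fs = 12.6 kHz.
12.6 kHz ≤ fs/2 = 29.4 kHz, appears at 12.6 kHz.
Distinct values: {12.6 kHz, 18.8 kHz, 29.2 kHz}.

12.6 kHz, 18.8 kHz, 29.2 kHz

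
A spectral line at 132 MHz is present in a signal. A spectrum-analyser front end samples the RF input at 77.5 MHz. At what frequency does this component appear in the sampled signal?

23 MHz

132 MHz mod fs = 54.5 MHz.
54.5 MHz > fs/2 = 38.75 MHz, folds to fs − 54.5 MHz = 23 MHz.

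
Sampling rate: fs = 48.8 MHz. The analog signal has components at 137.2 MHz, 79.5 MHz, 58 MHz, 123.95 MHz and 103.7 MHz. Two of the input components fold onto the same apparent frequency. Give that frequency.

fs/2 = 24.4 MHz.
137.2 MHz mod fs = 39.6 MHz.
39.6 MHz > fs/2 = 24.4 MHz, folds to fs − 39.6 MHz = 9.2 MHz.
79.5 MHz mod fs = 30.7 MHz.
30.7 MHz > fs/2 = 24.4 MHz, folds to fs − 30.7 MHz = 18.1 MHz.
58 MHz mod fs = 9.2 MHz.
9.2 MHz ≤ fs/2 = 24.4 MHz, appears at 9.2 MHz.
123.95 MHz mod fs = 26.35 MHz.
26.35 MHz > fs/2 = 24.4 MHz, folds to fs − 26.35 MHz = 22.45 MHz.
103.7 MHz mod fs = 6.1 MHz.
6.1 MHz ≤ fs/2 = 24.4 MHz, appears at 6.1 MHz.
58 MHz and 137.2 MHz both map to 9.2 MHz.

9.2 MHz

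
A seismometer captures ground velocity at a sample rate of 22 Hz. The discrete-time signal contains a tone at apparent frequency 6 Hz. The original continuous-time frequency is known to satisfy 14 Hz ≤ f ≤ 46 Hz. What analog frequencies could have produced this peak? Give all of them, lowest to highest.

16 Hz, 28 Hz, 38 Hz

Frequencies that alias to 6 Hz are k·fs ± 6 Hz for integer k ≥ 0.
k=0: 6 Hz.
k=1: 16 Hz, 28 Hz.
k=2: 38 Hz, 50 Hz.
k=3: 60 Hz, 72 Hz.
Within [14 Hz, 46 Hz]: 16 Hz, 28 Hz, 38 Hz.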